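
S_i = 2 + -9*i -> [2, -7, -16, -25, -34]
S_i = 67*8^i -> [67, 536, 4288, 34304, 274432]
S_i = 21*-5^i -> [21, -105, 525, -2625, 13125]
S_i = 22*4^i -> [22, 88, 352, 1408, 5632]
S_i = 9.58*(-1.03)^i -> [9.58, -9.87, 10.16, -10.47, 10.78]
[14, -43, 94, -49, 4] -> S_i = Random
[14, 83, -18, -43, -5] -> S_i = Random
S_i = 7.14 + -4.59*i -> [7.14, 2.55, -2.04, -6.63, -11.22]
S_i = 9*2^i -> [9, 18, 36, 72, 144]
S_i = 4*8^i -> [4, 32, 256, 2048, 16384]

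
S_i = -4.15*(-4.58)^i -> [-4.15, 19.01, -87.05, 398.7, -1826.04]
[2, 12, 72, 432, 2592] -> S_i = 2*6^i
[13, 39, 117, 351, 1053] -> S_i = 13*3^i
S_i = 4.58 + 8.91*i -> [4.58, 13.49, 22.4, 31.31, 40.22]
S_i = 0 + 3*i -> [0, 3, 6, 9, 12]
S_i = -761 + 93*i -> [-761, -668, -575, -482, -389]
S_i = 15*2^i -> [15, 30, 60, 120, 240]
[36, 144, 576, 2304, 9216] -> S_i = 36*4^i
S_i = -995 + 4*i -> [-995, -991, -987, -983, -979]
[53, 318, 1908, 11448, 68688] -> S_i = 53*6^i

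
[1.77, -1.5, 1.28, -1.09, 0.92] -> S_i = 1.77*(-0.85)^i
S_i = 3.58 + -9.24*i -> [3.58, -5.66, -14.9, -24.14, -33.38]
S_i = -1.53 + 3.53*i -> [-1.53, 2.0, 5.53, 9.06, 12.59]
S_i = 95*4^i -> [95, 380, 1520, 6080, 24320]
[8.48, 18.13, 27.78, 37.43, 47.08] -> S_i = 8.48 + 9.65*i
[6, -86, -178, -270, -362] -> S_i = 6 + -92*i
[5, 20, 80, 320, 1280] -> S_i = 5*4^i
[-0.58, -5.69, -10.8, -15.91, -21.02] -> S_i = -0.58 + -5.11*i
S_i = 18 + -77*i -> [18, -59, -136, -213, -290]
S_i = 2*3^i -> [2, 6, 18, 54, 162]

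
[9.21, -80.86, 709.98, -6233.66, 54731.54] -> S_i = 9.21*(-8.78)^i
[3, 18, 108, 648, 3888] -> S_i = 3*6^i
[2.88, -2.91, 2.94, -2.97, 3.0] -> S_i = 2.88*(-1.01)^i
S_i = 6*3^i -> [6, 18, 54, 162, 486]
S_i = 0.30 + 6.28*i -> [0.3, 6.58, 12.86, 19.14, 25.42]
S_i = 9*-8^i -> [9, -72, 576, -4608, 36864]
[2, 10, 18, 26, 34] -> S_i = 2 + 8*i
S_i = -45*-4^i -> [-45, 180, -720, 2880, -11520]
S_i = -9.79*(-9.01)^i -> [-9.79, 88.21, -794.75, 7160.73, -64518.14]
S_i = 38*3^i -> [38, 114, 342, 1026, 3078]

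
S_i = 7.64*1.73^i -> [7.64, 13.22, 22.87, 39.56, 68.43]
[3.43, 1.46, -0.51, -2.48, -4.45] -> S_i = 3.43 + -1.97*i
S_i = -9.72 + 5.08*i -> [-9.72, -4.64, 0.44, 5.52, 10.6]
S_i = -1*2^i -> [-1, -2, -4, -8, -16]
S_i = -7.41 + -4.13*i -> [-7.41, -11.54, -15.67, -19.8, -23.93]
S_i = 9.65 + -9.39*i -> [9.65, 0.26, -9.13, -18.52, -27.91]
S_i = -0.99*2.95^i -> [-0.99, -2.92, -8.62, -25.42, -74.98]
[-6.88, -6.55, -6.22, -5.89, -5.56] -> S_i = -6.88 + 0.33*i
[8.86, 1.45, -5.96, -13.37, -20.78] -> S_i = 8.86 + -7.41*i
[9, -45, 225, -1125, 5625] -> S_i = 9*-5^i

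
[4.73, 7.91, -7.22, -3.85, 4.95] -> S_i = Random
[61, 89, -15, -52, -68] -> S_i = Random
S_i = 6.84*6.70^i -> [6.84, 45.83, 307.05, 2057.22, 13783.37]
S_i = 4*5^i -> [4, 20, 100, 500, 2500]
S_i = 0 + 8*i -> [0, 8, 16, 24, 32]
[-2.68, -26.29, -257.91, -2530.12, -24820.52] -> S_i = -2.68*9.81^i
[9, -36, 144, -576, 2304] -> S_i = 9*-4^i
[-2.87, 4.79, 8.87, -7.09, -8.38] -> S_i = Random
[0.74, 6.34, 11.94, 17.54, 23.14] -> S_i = 0.74 + 5.60*i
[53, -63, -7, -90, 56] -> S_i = Random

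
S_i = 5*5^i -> [5, 25, 125, 625, 3125]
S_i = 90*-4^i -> [90, -360, 1440, -5760, 23040]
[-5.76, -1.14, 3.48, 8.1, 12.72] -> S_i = -5.76 + 4.62*i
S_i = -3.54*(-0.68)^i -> [-3.54, 2.41, -1.64, 1.11, -0.76]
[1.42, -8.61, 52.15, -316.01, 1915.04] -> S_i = 1.42*(-6.06)^i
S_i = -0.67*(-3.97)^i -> [-0.67, 2.66, -10.56, 41.92, -166.43]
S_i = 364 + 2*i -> [364, 366, 368, 370, 372]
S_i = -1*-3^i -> [-1, 3, -9, 27, -81]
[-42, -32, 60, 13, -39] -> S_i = Random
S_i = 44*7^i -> [44, 308, 2156, 15092, 105644]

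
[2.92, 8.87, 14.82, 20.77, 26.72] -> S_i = 2.92 + 5.95*i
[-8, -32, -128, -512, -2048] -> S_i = -8*4^i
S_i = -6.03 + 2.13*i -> [-6.03, -3.9, -1.77, 0.36, 2.49]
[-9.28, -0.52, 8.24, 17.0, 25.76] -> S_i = -9.28 + 8.76*i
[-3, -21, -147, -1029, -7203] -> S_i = -3*7^i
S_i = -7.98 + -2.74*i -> [-7.98, -10.72, -13.46, -16.2, -18.94]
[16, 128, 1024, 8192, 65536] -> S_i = 16*8^i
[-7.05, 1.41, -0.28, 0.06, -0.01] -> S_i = -7.05*(-0.20)^i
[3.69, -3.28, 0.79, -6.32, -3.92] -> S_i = Random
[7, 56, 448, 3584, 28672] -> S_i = 7*8^i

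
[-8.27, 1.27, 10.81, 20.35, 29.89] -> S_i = -8.27 + 9.54*i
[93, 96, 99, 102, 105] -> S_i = 93 + 3*i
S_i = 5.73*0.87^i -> [5.73, 4.99, 4.34, 3.77, 3.28]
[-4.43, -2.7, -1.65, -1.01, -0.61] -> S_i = -4.43*0.61^i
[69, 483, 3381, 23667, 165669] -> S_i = 69*7^i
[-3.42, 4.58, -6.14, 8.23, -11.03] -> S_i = -3.42*(-1.34)^i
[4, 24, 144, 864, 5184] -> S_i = 4*6^i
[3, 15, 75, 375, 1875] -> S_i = 3*5^i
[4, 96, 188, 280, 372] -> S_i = 4 + 92*i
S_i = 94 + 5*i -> [94, 99, 104, 109, 114]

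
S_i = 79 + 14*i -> [79, 93, 107, 121, 135]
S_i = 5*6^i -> [5, 30, 180, 1080, 6480]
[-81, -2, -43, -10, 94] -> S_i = Random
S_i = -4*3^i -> [-4, -12, -36, -108, -324]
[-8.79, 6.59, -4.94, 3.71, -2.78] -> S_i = -8.79*(-0.75)^i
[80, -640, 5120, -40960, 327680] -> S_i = 80*-8^i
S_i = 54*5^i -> [54, 270, 1350, 6750, 33750]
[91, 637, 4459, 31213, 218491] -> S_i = 91*7^i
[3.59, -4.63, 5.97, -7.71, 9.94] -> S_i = 3.59*(-1.29)^i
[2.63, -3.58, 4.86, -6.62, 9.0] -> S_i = 2.63*(-1.36)^i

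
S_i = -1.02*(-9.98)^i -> [-1.02, 10.18, -101.59, 1013.89, -10118.64]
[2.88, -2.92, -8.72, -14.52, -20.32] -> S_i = 2.88 + -5.80*i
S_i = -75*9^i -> [-75, -675, -6075, -54675, -492075]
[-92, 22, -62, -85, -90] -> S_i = Random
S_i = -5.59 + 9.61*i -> [-5.59, 4.02, 13.63, 23.24, 32.85]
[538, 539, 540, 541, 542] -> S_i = 538 + 1*i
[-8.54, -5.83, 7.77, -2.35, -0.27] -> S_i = Random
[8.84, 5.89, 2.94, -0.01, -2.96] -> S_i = 8.84 + -2.95*i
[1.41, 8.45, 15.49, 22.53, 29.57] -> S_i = 1.41 + 7.04*i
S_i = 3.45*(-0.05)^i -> [3.45, -0.17, 0.01, -0.0, 0.0]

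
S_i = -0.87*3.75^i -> [-0.87, -3.26, -12.23, -45.88, -172.05]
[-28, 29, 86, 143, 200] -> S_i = -28 + 57*i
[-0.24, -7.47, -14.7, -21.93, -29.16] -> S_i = -0.24 + -7.23*i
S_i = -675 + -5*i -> [-675, -680, -685, -690, -695]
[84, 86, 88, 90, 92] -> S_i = 84 + 2*i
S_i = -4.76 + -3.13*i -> [-4.76, -7.89, -11.02, -14.15, -17.28]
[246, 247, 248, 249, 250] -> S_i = 246 + 1*i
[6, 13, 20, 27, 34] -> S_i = 6 + 7*i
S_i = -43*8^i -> [-43, -344, -2752, -22016, -176128]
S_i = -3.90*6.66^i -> [-3.9, -25.97, -172.99, -1152.09, -7672.94]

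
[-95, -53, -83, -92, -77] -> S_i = Random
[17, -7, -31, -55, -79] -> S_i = 17 + -24*i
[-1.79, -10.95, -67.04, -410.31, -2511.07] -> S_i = -1.79*6.12^i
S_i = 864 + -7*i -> [864, 857, 850, 843, 836]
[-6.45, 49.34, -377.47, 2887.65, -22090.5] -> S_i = -6.45*(-7.65)^i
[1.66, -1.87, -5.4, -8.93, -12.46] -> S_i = 1.66 + -3.53*i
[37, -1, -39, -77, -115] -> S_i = 37 + -38*i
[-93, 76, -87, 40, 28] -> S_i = Random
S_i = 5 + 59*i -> [5, 64, 123, 182, 241]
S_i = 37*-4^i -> [37, -148, 592, -2368, 9472]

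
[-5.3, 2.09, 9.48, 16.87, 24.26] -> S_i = -5.30 + 7.39*i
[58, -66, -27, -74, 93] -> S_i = Random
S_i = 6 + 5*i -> [6, 11, 16, 21, 26]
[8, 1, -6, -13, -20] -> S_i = 8 + -7*i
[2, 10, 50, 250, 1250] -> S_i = 2*5^i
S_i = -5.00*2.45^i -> [-5.0, -12.25, -30.01, -73.53, -180.15]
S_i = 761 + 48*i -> [761, 809, 857, 905, 953]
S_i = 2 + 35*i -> [2, 37, 72, 107, 142]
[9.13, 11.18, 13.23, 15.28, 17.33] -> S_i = 9.13 + 2.05*i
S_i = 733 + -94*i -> [733, 639, 545, 451, 357]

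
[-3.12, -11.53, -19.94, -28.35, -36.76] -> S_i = -3.12 + -8.41*i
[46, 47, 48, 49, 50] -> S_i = 46 + 1*i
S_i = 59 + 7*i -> [59, 66, 73, 80, 87]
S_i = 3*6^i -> [3, 18, 108, 648, 3888]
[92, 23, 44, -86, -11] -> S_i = Random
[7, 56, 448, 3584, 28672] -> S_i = 7*8^i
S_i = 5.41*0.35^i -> [5.41, 1.89, 0.66, 0.23, 0.08]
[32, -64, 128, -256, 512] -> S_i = 32*-2^i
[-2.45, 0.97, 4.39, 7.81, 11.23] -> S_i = -2.45 + 3.42*i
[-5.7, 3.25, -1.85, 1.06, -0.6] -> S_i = -5.70*(-0.57)^i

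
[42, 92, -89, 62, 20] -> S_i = Random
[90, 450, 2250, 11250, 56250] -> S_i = 90*5^i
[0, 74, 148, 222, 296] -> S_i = 0 + 74*i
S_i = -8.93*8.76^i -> [-8.93, -78.23, -685.27, -6002.94, -52585.73]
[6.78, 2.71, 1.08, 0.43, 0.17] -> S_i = 6.78*0.40^i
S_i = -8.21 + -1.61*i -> [-8.21, -9.82, -11.43, -13.04, -14.65]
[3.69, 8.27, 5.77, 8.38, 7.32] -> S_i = Random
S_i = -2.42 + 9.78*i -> [-2.42, 7.36, 17.14, 26.92, 36.7]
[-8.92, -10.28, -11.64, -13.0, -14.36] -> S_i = -8.92 + -1.36*i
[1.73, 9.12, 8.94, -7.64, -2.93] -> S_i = Random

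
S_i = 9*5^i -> [9, 45, 225, 1125, 5625]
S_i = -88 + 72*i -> [-88, -16, 56, 128, 200]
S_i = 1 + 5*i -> [1, 6, 11, 16, 21]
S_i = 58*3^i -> [58, 174, 522, 1566, 4698]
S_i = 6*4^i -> [6, 24, 96, 384, 1536]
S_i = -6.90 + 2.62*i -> [-6.9, -4.28, -1.66, 0.96, 3.58]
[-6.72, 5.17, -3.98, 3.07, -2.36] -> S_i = -6.72*(-0.77)^i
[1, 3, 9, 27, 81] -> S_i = 1*3^i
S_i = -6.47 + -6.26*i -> [-6.47, -12.73, -18.99, -25.25, -31.51]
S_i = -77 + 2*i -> [-77, -75, -73, -71, -69]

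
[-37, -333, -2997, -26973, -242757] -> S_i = -37*9^i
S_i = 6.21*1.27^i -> [6.21, 7.89, 10.02, 12.72, 16.15]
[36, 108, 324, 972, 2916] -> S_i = 36*3^i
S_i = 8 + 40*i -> [8, 48, 88, 128, 168]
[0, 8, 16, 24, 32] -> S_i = 0 + 8*i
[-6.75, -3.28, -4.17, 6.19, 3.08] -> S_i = Random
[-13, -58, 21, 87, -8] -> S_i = Random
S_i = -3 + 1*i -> [-3, -2, -1, 0, 1]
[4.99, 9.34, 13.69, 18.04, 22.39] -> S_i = 4.99 + 4.35*i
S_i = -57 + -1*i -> [-57, -58, -59, -60, -61]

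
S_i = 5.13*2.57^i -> [5.13, 13.18, 33.88, 87.08, 223.79]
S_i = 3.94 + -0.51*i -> [3.94, 3.43, 2.92, 2.41, 1.9]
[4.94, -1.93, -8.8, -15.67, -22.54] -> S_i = 4.94 + -6.87*i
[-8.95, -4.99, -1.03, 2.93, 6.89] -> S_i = -8.95 + 3.96*i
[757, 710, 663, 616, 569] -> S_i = 757 + -47*i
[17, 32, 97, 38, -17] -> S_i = Random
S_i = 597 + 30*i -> [597, 627, 657, 687, 717]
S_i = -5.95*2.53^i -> [-5.95, -15.05, -38.09, -96.36, -243.78]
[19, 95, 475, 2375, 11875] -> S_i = 19*5^i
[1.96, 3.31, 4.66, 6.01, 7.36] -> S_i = 1.96 + 1.35*i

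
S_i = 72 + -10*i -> [72, 62, 52, 42, 32]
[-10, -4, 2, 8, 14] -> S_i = -10 + 6*i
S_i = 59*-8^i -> [59, -472, 3776, -30208, 241664]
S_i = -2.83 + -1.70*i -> [-2.83, -4.53, -6.23, -7.93, -9.63]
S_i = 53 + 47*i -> [53, 100, 147, 194, 241]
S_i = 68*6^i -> [68, 408, 2448, 14688, 88128]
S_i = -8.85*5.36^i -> [-8.85, -47.44, -254.26, -1362.82, -7304.7]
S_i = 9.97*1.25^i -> [9.97, 12.46, 15.58, 19.47, 24.34]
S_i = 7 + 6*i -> [7, 13, 19, 25, 31]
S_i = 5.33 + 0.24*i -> [5.33, 5.57, 5.81, 6.05, 6.29]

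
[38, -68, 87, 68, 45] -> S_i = Random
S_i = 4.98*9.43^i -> [4.98, 46.96, 442.85, 4176.04, 39380.04]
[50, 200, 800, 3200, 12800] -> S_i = 50*4^i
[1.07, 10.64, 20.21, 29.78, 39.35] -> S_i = 1.07 + 9.57*i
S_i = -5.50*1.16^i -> [-5.5, -6.38, -7.4, -8.58, -9.96]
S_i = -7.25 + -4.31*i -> [-7.25, -11.56, -15.87, -20.18, -24.49]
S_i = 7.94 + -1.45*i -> [7.94, 6.49, 5.04, 3.59, 2.14]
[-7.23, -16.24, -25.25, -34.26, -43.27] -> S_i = -7.23 + -9.01*i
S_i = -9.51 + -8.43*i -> [-9.51, -17.94, -26.37, -34.8, -43.23]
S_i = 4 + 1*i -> [4, 5, 6, 7, 8]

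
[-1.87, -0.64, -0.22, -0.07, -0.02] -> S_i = -1.87*0.34^i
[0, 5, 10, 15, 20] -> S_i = 0 + 5*i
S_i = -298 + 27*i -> [-298, -271, -244, -217, -190]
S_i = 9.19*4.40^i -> [9.19, 40.44, 177.92, 782.84, 3444.5]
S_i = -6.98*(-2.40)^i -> [-6.98, 16.75, -40.2, 96.49, -231.58]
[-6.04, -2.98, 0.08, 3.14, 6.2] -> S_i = -6.04 + 3.06*i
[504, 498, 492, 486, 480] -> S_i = 504 + -6*i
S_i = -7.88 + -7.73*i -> [-7.88, -15.61, -23.34, -31.07, -38.8]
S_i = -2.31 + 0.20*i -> [-2.31, -2.11, -1.91, -1.71, -1.51]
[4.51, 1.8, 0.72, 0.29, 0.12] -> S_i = 4.51*0.40^i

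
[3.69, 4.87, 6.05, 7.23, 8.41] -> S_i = 3.69 + 1.18*i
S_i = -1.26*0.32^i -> [-1.26, -0.4, -0.13, -0.04, -0.01]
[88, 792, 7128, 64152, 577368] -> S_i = 88*9^i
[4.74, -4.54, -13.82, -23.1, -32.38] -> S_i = 4.74 + -9.28*i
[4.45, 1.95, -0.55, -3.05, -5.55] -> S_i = 4.45 + -2.50*i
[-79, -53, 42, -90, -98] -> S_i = Random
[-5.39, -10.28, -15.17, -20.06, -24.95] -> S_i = -5.39 + -4.89*i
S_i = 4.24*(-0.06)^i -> [4.24, -0.25, 0.02, -0.0, 0.0]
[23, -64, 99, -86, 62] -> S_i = Random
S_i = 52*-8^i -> [52, -416, 3328, -26624, 212992]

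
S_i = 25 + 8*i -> [25, 33, 41, 49, 57]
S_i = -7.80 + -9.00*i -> [-7.8, -16.8, -25.8, -34.8, -43.8]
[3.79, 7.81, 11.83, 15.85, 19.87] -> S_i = 3.79 + 4.02*i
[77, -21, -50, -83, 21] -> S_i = Random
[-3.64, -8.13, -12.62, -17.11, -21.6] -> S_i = -3.64 + -4.49*i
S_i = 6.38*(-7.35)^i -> [6.38, -46.89, 344.66, -2533.28, 18619.59]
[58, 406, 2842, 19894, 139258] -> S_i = 58*7^i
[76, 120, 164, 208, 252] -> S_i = 76 + 44*i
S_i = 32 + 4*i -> [32, 36, 40, 44, 48]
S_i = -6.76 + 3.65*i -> [-6.76, -3.11, 0.54, 4.19, 7.84]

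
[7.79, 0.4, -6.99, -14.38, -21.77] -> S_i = 7.79 + -7.39*i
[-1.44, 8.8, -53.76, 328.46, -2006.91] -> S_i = -1.44*(-6.11)^i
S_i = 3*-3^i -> [3, -9, 27, -81, 243]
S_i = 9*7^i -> [9, 63, 441, 3087, 21609]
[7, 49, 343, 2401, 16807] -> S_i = 7*7^i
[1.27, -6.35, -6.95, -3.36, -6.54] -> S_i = Random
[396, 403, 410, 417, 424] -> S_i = 396 + 7*i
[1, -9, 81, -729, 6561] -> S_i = 1*-9^i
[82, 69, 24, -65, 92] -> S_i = Random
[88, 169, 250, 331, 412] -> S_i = 88 + 81*i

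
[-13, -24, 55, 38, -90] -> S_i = Random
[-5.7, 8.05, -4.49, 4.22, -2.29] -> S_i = Random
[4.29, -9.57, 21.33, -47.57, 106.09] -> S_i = 4.29*(-2.23)^i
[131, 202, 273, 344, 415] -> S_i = 131 + 71*i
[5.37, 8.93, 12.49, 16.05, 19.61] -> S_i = 5.37 + 3.56*i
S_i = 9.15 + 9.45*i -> [9.15, 18.6, 28.05, 37.5, 46.95]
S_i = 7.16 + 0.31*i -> [7.16, 7.47, 7.78, 8.09, 8.4]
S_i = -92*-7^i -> [-92, 644, -4508, 31556, -220892]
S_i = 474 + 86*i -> [474, 560, 646, 732, 818]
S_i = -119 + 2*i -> [-119, -117, -115, -113, -111]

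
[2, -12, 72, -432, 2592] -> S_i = 2*-6^i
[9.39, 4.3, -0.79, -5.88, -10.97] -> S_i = 9.39 + -5.09*i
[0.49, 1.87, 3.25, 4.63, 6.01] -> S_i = 0.49 + 1.38*i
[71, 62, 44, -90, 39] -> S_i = Random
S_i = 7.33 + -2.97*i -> [7.33, 4.36, 1.39, -1.58, -4.55]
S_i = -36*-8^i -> [-36, 288, -2304, 18432, -147456]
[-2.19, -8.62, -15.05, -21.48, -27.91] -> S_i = -2.19 + -6.43*i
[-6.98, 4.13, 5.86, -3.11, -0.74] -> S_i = Random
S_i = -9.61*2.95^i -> [-9.61, -28.35, -83.63, -246.71, -727.8]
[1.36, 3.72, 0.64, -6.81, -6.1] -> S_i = Random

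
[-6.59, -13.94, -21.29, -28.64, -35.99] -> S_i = -6.59 + -7.35*i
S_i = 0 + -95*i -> [0, -95, -190, -285, -380]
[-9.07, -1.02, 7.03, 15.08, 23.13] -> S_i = -9.07 + 8.05*i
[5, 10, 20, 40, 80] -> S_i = 5*2^i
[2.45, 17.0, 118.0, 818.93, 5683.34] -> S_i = 2.45*6.94^i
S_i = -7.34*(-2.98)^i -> [-7.34, 21.87, -65.18, 194.24, -578.84]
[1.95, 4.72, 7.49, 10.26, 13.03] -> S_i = 1.95 + 2.77*i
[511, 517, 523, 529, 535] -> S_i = 511 + 6*i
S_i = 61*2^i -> [61, 122, 244, 488, 976]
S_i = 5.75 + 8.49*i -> [5.75, 14.24, 22.73, 31.22, 39.71]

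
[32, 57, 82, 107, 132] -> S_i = 32 + 25*i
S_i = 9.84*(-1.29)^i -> [9.84, -12.69, 16.37, -21.12, 27.25]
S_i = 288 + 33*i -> [288, 321, 354, 387, 420]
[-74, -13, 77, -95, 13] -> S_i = Random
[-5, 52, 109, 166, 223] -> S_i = -5 + 57*i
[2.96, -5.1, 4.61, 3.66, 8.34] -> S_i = Random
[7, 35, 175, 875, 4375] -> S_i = 7*5^i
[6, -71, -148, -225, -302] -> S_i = 6 + -77*i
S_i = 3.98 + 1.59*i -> [3.98, 5.57, 7.16, 8.75, 10.34]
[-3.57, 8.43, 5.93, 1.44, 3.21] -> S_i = Random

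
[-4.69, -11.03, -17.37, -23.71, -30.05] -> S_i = -4.69 + -6.34*i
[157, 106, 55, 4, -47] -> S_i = 157 + -51*i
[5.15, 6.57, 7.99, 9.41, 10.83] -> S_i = 5.15 + 1.42*i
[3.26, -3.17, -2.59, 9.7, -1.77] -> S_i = Random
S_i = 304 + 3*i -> [304, 307, 310, 313, 316]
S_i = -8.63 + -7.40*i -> [-8.63, -16.03, -23.43, -30.83, -38.23]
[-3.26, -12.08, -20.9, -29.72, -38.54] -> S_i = -3.26 + -8.82*i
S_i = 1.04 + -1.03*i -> [1.04, 0.01, -1.02, -2.05, -3.08]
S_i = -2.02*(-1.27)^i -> [-2.02, 2.57, -3.26, 4.14, -5.25]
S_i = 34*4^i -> [34, 136, 544, 2176, 8704]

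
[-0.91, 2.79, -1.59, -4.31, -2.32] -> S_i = Random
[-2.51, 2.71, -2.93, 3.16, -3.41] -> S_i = -2.51*(-1.08)^i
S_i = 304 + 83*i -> [304, 387, 470, 553, 636]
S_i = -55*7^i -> [-55, -385, -2695, -18865, -132055]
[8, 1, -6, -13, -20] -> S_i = 8 + -7*i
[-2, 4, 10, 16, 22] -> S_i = -2 + 6*i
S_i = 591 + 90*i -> [591, 681, 771, 861, 951]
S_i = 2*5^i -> [2, 10, 50, 250, 1250]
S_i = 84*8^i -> [84, 672, 5376, 43008, 344064]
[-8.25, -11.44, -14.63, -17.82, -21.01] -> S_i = -8.25 + -3.19*i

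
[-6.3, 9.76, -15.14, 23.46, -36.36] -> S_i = -6.30*(-1.55)^i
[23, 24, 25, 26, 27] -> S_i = 23 + 1*i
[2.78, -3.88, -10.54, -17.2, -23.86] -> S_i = 2.78 + -6.66*i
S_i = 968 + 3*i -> [968, 971, 974, 977, 980]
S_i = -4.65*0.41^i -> [-4.65, -1.91, -0.78, -0.32, -0.13]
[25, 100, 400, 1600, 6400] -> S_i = 25*4^i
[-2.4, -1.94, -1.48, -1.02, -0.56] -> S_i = -2.40 + 0.46*i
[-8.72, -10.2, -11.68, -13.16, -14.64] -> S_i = -8.72 + -1.48*i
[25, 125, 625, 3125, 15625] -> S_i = 25*5^i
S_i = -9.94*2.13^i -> [-9.94, -21.17, -45.1, -96.06, -204.6]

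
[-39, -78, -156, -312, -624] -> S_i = -39*2^i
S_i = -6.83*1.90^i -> [-6.83, -12.98, -24.66, -46.85, -89.01]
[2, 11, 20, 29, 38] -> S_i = 2 + 9*i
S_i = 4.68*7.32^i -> [4.68, 34.26, 250.77, 1835.6, 13436.62]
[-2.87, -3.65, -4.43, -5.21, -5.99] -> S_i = -2.87 + -0.78*i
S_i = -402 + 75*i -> [-402, -327, -252, -177, -102]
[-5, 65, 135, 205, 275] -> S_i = -5 + 70*i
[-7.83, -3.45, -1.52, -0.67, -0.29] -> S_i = -7.83*0.44^i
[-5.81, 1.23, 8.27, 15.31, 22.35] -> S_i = -5.81 + 7.04*i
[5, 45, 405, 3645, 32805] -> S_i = 5*9^i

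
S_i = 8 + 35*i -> [8, 43, 78, 113, 148]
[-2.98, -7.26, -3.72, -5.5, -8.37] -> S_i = Random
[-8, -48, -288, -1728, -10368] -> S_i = -8*6^i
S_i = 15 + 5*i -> [15, 20, 25, 30, 35]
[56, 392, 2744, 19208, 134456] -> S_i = 56*7^i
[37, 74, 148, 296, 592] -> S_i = 37*2^i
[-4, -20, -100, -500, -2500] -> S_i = -4*5^i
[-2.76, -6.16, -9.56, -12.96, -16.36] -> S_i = -2.76 + -3.40*i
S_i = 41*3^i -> [41, 123, 369, 1107, 3321]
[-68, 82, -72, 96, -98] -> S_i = Random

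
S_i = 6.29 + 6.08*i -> [6.29, 12.37, 18.45, 24.53, 30.61]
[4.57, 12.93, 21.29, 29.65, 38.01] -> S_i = 4.57 + 8.36*i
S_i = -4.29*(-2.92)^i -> [-4.29, 12.53, -36.58, 106.81, -311.88]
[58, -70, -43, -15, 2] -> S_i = Random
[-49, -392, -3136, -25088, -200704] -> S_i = -49*8^i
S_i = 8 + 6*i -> [8, 14, 20, 26, 32]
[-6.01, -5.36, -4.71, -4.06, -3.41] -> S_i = -6.01 + 0.65*i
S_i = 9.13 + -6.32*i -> [9.13, 2.81, -3.51, -9.83, -16.15]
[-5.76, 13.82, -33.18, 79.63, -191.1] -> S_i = -5.76*(-2.40)^i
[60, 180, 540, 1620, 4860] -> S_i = 60*3^i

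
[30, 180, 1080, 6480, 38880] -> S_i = 30*6^i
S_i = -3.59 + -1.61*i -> [-3.59, -5.2, -6.81, -8.42, -10.03]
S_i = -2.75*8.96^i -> [-2.75, -24.64, -220.77, -1978.14, -17724.12]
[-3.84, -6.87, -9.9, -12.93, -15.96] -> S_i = -3.84 + -3.03*i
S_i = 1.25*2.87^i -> [1.25, 3.59, 10.3, 29.55, 84.81]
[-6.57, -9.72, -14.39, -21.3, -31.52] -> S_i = -6.57*1.48^i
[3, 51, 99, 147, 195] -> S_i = 3 + 48*i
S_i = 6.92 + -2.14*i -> [6.92, 4.78, 2.64, 0.5, -1.64]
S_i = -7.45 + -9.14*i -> [-7.45, -16.59, -25.73, -34.87, -44.01]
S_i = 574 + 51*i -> [574, 625, 676, 727, 778]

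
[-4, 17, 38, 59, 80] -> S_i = -4 + 21*i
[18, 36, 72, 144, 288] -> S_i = 18*2^i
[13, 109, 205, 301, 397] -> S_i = 13 + 96*i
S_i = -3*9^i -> [-3, -27, -243, -2187, -19683]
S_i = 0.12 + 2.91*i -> [0.12, 3.03, 5.94, 8.85, 11.76]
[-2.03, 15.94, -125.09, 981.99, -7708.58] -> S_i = -2.03*(-7.85)^i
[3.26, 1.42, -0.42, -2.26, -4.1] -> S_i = 3.26 + -1.84*i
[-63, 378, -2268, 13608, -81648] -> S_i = -63*-6^i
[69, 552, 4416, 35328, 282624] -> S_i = 69*8^i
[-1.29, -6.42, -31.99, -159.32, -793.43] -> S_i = -1.29*4.98^i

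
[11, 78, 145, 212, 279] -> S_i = 11 + 67*i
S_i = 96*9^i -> [96, 864, 7776, 69984, 629856]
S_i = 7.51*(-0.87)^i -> [7.51, -6.53, 5.68, -4.95, 4.3]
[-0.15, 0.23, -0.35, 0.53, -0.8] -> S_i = -0.15*(-1.52)^i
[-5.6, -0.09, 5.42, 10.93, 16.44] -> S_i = -5.60 + 5.51*i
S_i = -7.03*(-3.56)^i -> [-7.03, 25.03, -89.1, 317.18, -1129.16]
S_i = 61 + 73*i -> [61, 134, 207, 280, 353]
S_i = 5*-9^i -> [5, -45, 405, -3645, 32805]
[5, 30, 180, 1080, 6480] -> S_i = 5*6^i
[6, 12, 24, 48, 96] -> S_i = 6*2^i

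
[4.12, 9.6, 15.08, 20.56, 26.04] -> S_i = 4.12 + 5.48*i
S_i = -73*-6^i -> [-73, 438, -2628, 15768, -94608]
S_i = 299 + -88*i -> [299, 211, 123, 35, -53]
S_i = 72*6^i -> [72, 432, 2592, 15552, 93312]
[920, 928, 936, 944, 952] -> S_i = 920 + 8*i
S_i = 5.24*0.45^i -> [5.24, 2.36, 1.06, 0.48, 0.21]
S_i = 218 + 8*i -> [218, 226, 234, 242, 250]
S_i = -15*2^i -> [-15, -30, -60, -120, -240]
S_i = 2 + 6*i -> [2, 8, 14, 20, 26]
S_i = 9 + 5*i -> [9, 14, 19, 24, 29]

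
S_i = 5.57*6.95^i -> [5.57, 38.71, 269.04, 1869.86, 12995.54]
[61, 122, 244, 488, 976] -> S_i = 61*2^i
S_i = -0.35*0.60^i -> [-0.35, -0.21, -0.13, -0.08, -0.05]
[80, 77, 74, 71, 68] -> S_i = 80 + -3*i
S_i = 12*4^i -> [12, 48, 192, 768, 3072]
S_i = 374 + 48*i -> [374, 422, 470, 518, 566]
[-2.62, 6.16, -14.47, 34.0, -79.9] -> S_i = -2.62*(-2.35)^i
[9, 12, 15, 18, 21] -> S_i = 9 + 3*i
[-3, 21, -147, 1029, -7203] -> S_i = -3*-7^i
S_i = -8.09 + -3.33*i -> [-8.09, -11.42, -14.75, -18.08, -21.41]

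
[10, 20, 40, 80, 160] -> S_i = 10*2^i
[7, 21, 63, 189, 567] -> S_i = 7*3^i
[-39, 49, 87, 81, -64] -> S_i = Random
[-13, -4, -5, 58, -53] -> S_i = Random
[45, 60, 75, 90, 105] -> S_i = 45 + 15*i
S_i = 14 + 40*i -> [14, 54, 94, 134, 174]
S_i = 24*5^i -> [24, 120, 600, 3000, 15000]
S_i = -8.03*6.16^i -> [-8.03, -49.46, -304.7, -1876.97, -11562.14]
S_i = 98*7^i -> [98, 686, 4802, 33614, 235298]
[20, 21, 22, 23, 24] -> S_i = 20 + 1*i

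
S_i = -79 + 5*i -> [-79, -74, -69, -64, -59]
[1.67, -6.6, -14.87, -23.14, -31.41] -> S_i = 1.67 + -8.27*i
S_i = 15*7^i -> [15, 105, 735, 5145, 36015]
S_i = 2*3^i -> [2, 6, 18, 54, 162]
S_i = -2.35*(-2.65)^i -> [-2.35, 6.23, -16.5, 43.73, -115.89]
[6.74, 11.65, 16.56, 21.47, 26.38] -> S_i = 6.74 + 4.91*i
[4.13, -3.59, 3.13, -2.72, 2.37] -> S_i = 4.13*(-0.87)^i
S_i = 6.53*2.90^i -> [6.53, 18.94, 54.92, 159.26, 461.85]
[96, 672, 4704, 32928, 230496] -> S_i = 96*7^i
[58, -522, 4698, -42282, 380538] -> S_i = 58*-9^i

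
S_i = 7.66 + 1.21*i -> [7.66, 8.87, 10.08, 11.29, 12.5]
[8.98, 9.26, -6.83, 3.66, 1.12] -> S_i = Random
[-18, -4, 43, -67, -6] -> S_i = Random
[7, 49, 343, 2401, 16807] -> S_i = 7*7^i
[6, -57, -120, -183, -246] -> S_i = 6 + -63*i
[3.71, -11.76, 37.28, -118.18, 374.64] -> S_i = 3.71*(-3.17)^i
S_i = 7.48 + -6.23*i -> [7.48, 1.25, -4.98, -11.21, -17.44]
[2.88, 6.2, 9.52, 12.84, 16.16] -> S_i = 2.88 + 3.32*i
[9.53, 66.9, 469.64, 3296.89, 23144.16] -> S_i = 9.53*7.02^i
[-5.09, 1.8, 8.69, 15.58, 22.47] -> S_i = -5.09 + 6.89*i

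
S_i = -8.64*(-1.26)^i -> [-8.64, 10.89, -13.72, 17.28, -21.78]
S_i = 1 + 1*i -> [1, 2, 3, 4, 5]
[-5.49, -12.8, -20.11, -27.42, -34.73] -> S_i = -5.49 + -7.31*i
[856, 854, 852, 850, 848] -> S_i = 856 + -2*i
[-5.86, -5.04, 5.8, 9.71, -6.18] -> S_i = Random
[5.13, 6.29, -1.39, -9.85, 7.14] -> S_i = Random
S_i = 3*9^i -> [3, 27, 243, 2187, 19683]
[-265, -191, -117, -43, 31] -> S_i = -265 + 74*i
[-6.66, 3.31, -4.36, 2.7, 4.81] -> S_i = Random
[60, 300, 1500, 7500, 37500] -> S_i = 60*5^i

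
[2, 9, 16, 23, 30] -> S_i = 2 + 7*i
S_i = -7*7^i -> [-7, -49, -343, -2401, -16807]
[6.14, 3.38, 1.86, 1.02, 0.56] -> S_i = 6.14*0.55^i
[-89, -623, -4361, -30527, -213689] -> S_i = -89*7^i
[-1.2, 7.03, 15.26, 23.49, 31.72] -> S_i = -1.20 + 8.23*i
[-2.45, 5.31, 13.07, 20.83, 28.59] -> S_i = -2.45 + 7.76*i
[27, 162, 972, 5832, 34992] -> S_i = 27*6^i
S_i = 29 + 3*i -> [29, 32, 35, 38, 41]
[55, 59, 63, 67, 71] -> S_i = 55 + 4*i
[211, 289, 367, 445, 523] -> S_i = 211 + 78*i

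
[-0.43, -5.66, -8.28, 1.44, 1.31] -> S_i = Random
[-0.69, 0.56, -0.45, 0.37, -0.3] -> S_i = -0.69*(-0.81)^i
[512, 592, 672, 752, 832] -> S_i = 512 + 80*i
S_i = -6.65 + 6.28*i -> [-6.65, -0.37, 5.91, 12.19, 18.47]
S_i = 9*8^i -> [9, 72, 576, 4608, 36864]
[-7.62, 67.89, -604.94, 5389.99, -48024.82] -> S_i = -7.62*(-8.91)^i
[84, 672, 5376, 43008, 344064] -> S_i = 84*8^i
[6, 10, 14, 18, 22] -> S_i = 6 + 4*i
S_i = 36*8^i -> [36, 288, 2304, 18432, 147456]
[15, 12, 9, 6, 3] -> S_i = 15 + -3*i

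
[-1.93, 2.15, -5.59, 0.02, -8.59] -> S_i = Random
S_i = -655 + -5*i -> [-655, -660, -665, -670, -675]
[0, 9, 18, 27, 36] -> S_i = 0 + 9*i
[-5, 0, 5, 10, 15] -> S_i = -5 + 5*i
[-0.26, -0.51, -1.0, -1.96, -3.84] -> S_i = -0.26*1.96^i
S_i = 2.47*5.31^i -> [2.47, 13.12, 69.64, 369.81, 1963.7]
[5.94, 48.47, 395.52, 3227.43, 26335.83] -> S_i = 5.94*8.16^i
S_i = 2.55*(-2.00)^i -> [2.55, -5.1, 10.2, -20.4, 40.8]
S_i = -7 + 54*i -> [-7, 47, 101, 155, 209]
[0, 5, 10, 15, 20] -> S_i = 0 + 5*i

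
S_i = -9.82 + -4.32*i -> [-9.82, -14.14, -18.46, -22.78, -27.1]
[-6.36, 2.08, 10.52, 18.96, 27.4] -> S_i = -6.36 + 8.44*i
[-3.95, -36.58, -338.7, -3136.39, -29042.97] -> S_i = -3.95*9.26^i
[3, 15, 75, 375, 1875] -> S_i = 3*5^i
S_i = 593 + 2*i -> [593, 595, 597, 599, 601]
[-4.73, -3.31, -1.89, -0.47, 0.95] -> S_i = -4.73 + 1.42*i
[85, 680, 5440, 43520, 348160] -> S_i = 85*8^i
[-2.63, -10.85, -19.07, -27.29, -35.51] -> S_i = -2.63 + -8.22*i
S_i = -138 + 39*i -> [-138, -99, -60, -21, 18]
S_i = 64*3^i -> [64, 192, 576, 1728, 5184]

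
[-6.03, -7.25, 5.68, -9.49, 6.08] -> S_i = Random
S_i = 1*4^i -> [1, 4, 16, 64, 256]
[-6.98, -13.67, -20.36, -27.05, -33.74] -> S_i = -6.98 + -6.69*i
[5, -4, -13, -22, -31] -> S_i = 5 + -9*i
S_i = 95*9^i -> [95, 855, 7695, 69255, 623295]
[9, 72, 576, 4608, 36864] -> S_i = 9*8^i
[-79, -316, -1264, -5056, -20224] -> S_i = -79*4^i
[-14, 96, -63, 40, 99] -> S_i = Random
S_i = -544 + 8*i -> [-544, -536, -528, -520, -512]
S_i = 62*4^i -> [62, 248, 992, 3968, 15872]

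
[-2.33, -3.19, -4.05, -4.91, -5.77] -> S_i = -2.33 + -0.86*i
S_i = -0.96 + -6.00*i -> [-0.96, -6.96, -12.96, -18.96, -24.96]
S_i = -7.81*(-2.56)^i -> [-7.81, 19.99, -51.18, 131.03, -335.44]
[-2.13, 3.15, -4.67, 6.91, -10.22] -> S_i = -2.13*(-1.48)^i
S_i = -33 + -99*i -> [-33, -132, -231, -330, -429]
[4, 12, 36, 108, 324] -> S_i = 4*3^i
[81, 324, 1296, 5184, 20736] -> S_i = 81*4^i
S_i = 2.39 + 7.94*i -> [2.39, 10.33, 18.27, 26.21, 34.15]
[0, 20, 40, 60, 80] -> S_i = 0 + 20*i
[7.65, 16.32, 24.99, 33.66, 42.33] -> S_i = 7.65 + 8.67*i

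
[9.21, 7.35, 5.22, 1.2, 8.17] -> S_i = Random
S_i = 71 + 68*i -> [71, 139, 207, 275, 343]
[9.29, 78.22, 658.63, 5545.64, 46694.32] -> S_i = 9.29*8.42^i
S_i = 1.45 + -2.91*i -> [1.45, -1.46, -4.37, -7.28, -10.19]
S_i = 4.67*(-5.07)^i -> [4.67, -23.68, 120.04, -608.61, 3085.66]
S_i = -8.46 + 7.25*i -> [-8.46, -1.21, 6.04, 13.29, 20.54]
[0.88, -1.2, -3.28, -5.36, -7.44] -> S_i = 0.88 + -2.08*i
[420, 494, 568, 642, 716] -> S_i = 420 + 74*i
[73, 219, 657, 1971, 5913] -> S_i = 73*3^i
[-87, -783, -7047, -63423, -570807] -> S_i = -87*9^i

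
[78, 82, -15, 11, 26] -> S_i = Random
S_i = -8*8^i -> [-8, -64, -512, -4096, -32768]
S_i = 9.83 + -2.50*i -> [9.83, 7.33, 4.83, 2.33, -0.17]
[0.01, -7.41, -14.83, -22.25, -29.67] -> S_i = 0.01 + -7.42*i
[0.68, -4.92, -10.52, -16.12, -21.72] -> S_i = 0.68 + -5.60*i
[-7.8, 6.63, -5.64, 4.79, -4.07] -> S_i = -7.80*(-0.85)^i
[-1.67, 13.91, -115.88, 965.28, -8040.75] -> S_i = -1.67*(-8.33)^i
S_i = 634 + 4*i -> [634, 638, 642, 646, 650]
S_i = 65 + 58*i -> [65, 123, 181, 239, 297]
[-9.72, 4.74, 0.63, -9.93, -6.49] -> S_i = Random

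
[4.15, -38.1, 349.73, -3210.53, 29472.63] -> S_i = 4.15*(-9.18)^i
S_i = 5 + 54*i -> [5, 59, 113, 167, 221]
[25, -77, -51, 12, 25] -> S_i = Random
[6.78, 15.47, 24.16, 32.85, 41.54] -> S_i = 6.78 + 8.69*i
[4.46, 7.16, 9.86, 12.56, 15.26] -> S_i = 4.46 + 2.70*i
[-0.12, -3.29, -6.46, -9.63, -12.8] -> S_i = -0.12 + -3.17*i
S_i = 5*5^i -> [5, 25, 125, 625, 3125]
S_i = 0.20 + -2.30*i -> [0.2, -2.1, -4.4, -6.7, -9.0]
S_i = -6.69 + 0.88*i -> [-6.69, -5.81, -4.93, -4.05, -3.17]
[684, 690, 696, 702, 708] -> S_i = 684 + 6*i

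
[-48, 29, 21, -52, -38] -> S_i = Random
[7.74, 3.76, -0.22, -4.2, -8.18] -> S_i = 7.74 + -3.98*i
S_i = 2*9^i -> [2, 18, 162, 1458, 13122]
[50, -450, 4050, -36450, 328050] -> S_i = 50*-9^i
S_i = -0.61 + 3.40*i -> [-0.61, 2.79, 6.19, 9.59, 12.99]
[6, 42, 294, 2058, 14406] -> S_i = 6*7^i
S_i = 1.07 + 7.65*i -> [1.07, 8.72, 16.37, 24.02, 31.67]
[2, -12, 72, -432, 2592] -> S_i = 2*-6^i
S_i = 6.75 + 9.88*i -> [6.75, 16.63, 26.51, 36.39, 46.27]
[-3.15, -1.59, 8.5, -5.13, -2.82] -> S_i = Random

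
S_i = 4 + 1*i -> [4, 5, 6, 7, 8]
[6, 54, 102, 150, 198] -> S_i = 6 + 48*i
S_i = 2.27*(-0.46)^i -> [2.27, -1.04, 0.48, -0.22, 0.1]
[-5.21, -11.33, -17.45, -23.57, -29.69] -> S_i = -5.21 + -6.12*i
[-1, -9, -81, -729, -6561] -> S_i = -1*9^i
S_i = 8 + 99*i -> [8, 107, 206, 305, 404]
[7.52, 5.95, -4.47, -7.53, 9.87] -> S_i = Random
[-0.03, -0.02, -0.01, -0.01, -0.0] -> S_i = -0.03*0.58^i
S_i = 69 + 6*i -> [69, 75, 81, 87, 93]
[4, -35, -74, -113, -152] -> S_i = 4 + -39*i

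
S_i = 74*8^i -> [74, 592, 4736, 37888, 303104]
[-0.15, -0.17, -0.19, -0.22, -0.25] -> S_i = -0.15*1.14^i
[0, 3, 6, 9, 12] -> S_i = 0 + 3*i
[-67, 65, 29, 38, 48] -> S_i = Random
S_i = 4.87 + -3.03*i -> [4.87, 1.84, -1.19, -4.22, -7.25]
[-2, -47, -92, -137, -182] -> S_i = -2 + -45*i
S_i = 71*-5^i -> [71, -355, 1775, -8875, 44375]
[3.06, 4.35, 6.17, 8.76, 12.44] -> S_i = 3.06*1.42^i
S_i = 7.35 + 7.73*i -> [7.35, 15.08, 22.81, 30.54, 38.27]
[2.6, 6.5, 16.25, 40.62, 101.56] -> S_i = 2.60*2.50^i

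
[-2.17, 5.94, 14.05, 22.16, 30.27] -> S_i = -2.17 + 8.11*i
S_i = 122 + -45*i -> [122, 77, 32, -13, -58]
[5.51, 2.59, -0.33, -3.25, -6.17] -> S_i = 5.51 + -2.92*i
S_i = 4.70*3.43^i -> [4.7, 16.12, 55.3, 189.66, 650.54]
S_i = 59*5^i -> [59, 295, 1475, 7375, 36875]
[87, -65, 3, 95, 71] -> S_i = Random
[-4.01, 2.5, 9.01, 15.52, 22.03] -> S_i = -4.01 + 6.51*i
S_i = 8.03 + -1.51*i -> [8.03, 6.52, 5.01, 3.5, 1.99]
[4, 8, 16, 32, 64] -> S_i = 4*2^i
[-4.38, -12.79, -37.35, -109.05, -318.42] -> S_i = -4.38*2.92^i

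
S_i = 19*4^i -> [19, 76, 304, 1216, 4864]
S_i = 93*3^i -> [93, 279, 837, 2511, 7533]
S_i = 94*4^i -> [94, 376, 1504, 6016, 24064]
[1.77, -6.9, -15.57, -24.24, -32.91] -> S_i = 1.77 + -8.67*i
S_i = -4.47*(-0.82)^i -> [-4.47, 3.67, -3.01, 2.46, -2.02]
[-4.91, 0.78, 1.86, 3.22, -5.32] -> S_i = Random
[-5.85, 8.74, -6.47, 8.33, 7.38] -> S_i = Random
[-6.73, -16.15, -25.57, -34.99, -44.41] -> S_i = -6.73 + -9.42*i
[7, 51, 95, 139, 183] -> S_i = 7 + 44*i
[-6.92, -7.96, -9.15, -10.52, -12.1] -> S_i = -6.92*1.15^i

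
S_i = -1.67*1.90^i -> [-1.67, -3.17, -6.03, -11.45, -21.76]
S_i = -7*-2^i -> [-7, 14, -28, 56, -112]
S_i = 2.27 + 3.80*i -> [2.27, 6.07, 9.87, 13.67, 17.47]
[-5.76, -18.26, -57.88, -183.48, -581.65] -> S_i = -5.76*3.17^i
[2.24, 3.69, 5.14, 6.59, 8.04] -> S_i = 2.24 + 1.45*i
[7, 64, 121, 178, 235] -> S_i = 7 + 57*i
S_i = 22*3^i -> [22, 66, 198, 594, 1782]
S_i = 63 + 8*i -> [63, 71, 79, 87, 95]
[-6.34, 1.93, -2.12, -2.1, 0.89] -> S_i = Random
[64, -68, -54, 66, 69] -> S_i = Random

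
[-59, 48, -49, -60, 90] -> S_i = Random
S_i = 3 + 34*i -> [3, 37, 71, 105, 139]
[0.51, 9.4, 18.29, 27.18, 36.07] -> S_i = 0.51 + 8.89*i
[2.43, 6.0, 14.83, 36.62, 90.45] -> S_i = 2.43*2.47^i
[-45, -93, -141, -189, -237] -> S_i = -45 + -48*i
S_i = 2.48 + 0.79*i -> [2.48, 3.27, 4.06, 4.85, 5.64]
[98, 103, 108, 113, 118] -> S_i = 98 + 5*i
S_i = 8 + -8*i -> [8, 0, -8, -16, -24]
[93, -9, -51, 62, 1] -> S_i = Random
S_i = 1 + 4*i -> [1, 5, 9, 13, 17]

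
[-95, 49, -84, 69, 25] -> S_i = Random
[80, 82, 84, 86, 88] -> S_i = 80 + 2*i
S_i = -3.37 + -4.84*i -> [-3.37, -8.21, -13.05, -17.89, -22.73]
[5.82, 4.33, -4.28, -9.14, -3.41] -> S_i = Random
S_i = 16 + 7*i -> [16, 23, 30, 37, 44]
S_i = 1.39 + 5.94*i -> [1.39, 7.33, 13.27, 19.21, 25.15]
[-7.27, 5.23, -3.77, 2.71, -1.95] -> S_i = -7.27*(-0.72)^i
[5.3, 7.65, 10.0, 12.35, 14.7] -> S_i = 5.30 + 2.35*i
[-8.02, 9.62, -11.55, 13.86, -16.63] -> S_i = -8.02*(-1.20)^i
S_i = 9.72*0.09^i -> [9.72, 0.87, 0.08, 0.01, 0.0]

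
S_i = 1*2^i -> [1, 2, 4, 8, 16]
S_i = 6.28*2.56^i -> [6.28, 16.08, 41.16, 105.36, 269.72]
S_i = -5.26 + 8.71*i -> [-5.26, 3.45, 12.16, 20.87, 29.58]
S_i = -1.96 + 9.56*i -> [-1.96, 7.6, 17.16, 26.72, 36.28]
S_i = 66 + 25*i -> [66, 91, 116, 141, 166]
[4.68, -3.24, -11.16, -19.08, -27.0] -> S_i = 4.68 + -7.92*i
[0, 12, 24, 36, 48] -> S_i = 0 + 12*i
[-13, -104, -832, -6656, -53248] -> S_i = -13*8^i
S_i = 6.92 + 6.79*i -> [6.92, 13.71, 20.5, 27.29, 34.08]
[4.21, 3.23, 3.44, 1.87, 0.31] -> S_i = Random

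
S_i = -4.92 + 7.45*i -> [-4.92, 2.53, 9.98, 17.43, 24.88]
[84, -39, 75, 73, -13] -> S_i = Random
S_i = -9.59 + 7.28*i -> [-9.59, -2.31, 4.97, 12.25, 19.53]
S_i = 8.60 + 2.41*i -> [8.6, 11.01, 13.42, 15.83, 18.24]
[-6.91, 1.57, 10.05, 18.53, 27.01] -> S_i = -6.91 + 8.48*i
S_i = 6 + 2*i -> [6, 8, 10, 12, 14]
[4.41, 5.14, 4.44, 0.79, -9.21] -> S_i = Random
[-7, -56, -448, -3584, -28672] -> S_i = -7*8^i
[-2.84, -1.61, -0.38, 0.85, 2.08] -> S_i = -2.84 + 1.23*i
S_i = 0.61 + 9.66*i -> [0.61, 10.27, 19.93, 29.59, 39.25]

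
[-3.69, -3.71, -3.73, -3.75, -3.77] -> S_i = -3.69 + -0.02*i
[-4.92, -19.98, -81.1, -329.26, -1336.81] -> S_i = -4.92*4.06^i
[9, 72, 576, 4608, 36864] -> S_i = 9*8^i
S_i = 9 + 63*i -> [9, 72, 135, 198, 261]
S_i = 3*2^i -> [3, 6, 12, 24, 48]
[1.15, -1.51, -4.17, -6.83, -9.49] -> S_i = 1.15 + -2.66*i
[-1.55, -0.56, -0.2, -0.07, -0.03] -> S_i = -1.55*0.36^i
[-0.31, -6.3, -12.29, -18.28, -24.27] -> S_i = -0.31 + -5.99*i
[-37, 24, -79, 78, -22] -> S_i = Random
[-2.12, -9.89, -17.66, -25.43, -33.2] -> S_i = -2.12 + -7.77*i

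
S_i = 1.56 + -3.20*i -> [1.56, -1.64, -4.84, -8.04, -11.24]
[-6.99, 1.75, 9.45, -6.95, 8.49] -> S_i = Random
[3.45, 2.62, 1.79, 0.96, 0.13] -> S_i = 3.45 + -0.83*i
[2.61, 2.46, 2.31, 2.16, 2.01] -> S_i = 2.61 + -0.15*i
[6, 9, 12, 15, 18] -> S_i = 6 + 3*i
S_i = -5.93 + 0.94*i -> [-5.93, -4.99, -4.05, -3.11, -2.17]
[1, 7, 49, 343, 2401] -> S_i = 1*7^i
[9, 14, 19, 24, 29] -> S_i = 9 + 5*i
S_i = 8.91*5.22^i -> [8.91, 46.51, 242.78, 1267.33, 6615.45]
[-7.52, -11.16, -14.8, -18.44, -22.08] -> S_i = -7.52 + -3.64*i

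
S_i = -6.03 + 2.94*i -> [-6.03, -3.09, -0.15, 2.79, 5.73]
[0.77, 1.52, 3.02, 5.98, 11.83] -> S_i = 0.77*1.98^i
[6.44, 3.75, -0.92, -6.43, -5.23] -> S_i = Random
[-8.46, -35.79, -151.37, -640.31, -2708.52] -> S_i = -8.46*4.23^i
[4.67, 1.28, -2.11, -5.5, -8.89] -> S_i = 4.67 + -3.39*i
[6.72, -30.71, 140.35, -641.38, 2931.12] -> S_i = 6.72*(-4.57)^i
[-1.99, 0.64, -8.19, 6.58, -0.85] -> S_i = Random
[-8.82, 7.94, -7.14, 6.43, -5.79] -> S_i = -8.82*(-0.90)^i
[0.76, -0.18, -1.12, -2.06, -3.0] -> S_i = 0.76 + -0.94*i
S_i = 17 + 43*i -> [17, 60, 103, 146, 189]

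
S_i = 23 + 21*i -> [23, 44, 65, 86, 107]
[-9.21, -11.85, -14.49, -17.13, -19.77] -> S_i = -9.21 + -2.64*i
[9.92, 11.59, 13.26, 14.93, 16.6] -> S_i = 9.92 + 1.67*i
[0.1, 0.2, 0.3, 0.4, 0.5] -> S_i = 0.10 + 0.10*i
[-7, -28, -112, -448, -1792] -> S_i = -7*4^i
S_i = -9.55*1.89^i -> [-9.55, -18.05, -34.11, -64.47, -121.86]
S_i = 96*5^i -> [96, 480, 2400, 12000, 60000]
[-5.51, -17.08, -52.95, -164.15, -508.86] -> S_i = -5.51*3.10^i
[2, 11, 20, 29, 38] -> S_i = 2 + 9*i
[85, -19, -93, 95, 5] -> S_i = Random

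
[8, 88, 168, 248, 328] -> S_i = 8 + 80*i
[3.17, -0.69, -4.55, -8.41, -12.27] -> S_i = 3.17 + -3.86*i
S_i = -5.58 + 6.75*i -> [-5.58, 1.17, 7.92, 14.67, 21.42]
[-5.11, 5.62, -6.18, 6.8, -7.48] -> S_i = -5.11*(-1.10)^i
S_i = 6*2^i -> [6, 12, 24, 48, 96]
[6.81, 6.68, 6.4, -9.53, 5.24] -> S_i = Random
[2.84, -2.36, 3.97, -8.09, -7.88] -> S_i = Random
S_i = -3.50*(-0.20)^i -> [-3.5, 0.7, -0.14, 0.03, -0.01]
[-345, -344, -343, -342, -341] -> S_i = -345 + 1*i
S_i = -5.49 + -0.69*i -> [-5.49, -6.18, -6.87, -7.56, -8.25]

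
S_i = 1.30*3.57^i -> [1.3, 4.64, 16.57, 59.15, 211.16]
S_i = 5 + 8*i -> [5, 13, 21, 29, 37]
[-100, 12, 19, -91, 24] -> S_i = Random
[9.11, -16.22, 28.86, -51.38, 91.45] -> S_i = 9.11*(-1.78)^i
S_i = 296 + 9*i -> [296, 305, 314, 323, 332]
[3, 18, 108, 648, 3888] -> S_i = 3*6^i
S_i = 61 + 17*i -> [61, 78, 95, 112, 129]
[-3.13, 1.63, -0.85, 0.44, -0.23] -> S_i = -3.13*(-0.52)^i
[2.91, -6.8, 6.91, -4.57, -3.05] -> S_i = Random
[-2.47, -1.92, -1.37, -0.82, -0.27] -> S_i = -2.47 + 0.55*i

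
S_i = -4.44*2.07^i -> [-4.44, -9.19, -19.02, -39.38, -81.52]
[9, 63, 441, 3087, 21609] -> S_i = 9*7^i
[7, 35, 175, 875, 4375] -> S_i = 7*5^i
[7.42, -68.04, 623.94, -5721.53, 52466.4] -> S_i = 7.42*(-9.17)^i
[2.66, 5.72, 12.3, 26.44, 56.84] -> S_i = 2.66*2.15^i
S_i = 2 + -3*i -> [2, -1, -4, -7, -10]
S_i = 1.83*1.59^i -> [1.83, 2.91, 4.63, 7.36, 11.7]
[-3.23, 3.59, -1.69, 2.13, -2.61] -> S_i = Random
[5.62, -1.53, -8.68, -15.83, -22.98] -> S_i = 5.62 + -7.15*i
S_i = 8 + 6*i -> [8, 14, 20, 26, 32]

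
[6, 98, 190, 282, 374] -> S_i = 6 + 92*i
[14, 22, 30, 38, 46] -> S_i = 14 + 8*i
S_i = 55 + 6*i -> [55, 61, 67, 73, 79]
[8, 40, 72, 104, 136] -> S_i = 8 + 32*i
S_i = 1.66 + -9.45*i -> [1.66, -7.79, -17.24, -26.69, -36.14]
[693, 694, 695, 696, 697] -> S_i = 693 + 1*i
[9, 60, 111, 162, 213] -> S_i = 9 + 51*i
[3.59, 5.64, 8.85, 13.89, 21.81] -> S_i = 3.59*1.57^i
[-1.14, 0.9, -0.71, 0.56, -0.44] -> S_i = -1.14*(-0.79)^i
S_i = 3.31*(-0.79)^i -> [3.31, -2.61, 2.07, -1.63, 1.29]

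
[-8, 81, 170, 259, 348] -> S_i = -8 + 89*i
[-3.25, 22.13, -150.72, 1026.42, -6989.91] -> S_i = -3.25*(-6.81)^i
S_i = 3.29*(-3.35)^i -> [3.29, -11.02, 36.92, -123.69, 414.36]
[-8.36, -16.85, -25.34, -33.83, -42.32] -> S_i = -8.36 + -8.49*i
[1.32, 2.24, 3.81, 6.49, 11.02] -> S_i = 1.32*1.70^i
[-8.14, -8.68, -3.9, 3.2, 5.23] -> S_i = Random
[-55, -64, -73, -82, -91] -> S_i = -55 + -9*i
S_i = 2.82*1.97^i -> [2.82, 5.56, 10.94, 21.56, 42.47]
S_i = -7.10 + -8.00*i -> [-7.1, -15.1, -23.1, -31.1, -39.1]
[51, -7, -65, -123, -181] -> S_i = 51 + -58*i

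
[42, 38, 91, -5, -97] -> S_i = Random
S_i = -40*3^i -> [-40, -120, -360, -1080, -3240]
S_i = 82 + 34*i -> [82, 116, 150, 184, 218]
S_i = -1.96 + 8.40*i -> [-1.96, 6.44, 14.84, 23.24, 31.64]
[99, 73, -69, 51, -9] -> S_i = Random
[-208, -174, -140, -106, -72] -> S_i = -208 + 34*i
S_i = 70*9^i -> [70, 630, 5670, 51030, 459270]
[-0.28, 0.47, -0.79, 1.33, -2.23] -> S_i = -0.28*(-1.68)^i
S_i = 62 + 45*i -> [62, 107, 152, 197, 242]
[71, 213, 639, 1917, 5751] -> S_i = 71*3^i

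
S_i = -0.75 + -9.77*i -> [-0.75, -10.52, -20.29, -30.06, -39.83]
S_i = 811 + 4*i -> [811, 815, 819, 823, 827]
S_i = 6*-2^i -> [6, -12, 24, -48, 96]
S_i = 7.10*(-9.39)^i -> [7.1, -66.67, 626.02, -5878.35, 55197.67]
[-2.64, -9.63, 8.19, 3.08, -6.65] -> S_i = Random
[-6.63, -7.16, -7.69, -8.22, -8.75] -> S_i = -6.63 + -0.53*i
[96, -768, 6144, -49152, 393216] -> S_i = 96*-8^i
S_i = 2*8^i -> [2, 16, 128, 1024, 8192]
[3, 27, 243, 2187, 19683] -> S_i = 3*9^i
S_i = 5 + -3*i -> [5, 2, -1, -4, -7]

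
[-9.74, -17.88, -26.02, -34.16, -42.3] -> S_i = -9.74 + -8.14*i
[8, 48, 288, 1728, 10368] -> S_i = 8*6^i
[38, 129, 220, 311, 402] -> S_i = 38 + 91*i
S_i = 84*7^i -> [84, 588, 4116, 28812, 201684]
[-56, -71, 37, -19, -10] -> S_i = Random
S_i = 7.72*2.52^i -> [7.72, 19.45, 49.03, 123.54, 311.33]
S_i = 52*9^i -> [52, 468, 4212, 37908, 341172]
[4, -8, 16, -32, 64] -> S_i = 4*-2^i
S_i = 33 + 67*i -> [33, 100, 167, 234, 301]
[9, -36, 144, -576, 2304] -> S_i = 9*-4^i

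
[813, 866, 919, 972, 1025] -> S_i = 813 + 53*i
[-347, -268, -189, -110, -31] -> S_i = -347 + 79*i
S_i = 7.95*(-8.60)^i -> [7.95, -68.37, 587.98, -5056.65, 43487.15]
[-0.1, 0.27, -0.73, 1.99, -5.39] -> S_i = -0.10*(-2.71)^i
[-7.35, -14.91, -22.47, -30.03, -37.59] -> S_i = -7.35 + -7.56*i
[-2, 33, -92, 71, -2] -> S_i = Random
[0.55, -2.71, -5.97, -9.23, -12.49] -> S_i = 0.55 + -3.26*i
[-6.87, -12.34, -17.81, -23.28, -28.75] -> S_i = -6.87 + -5.47*i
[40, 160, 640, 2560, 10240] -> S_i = 40*4^i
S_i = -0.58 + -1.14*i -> [-0.58, -1.72, -2.86, -4.0, -5.14]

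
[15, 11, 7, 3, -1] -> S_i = 15 + -4*i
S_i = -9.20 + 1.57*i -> [-9.2, -7.63, -6.06, -4.49, -2.92]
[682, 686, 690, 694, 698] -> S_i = 682 + 4*i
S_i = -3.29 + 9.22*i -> [-3.29, 5.93, 15.15, 24.37, 33.59]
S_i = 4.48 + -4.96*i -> [4.48, -0.48, -5.44, -10.4, -15.36]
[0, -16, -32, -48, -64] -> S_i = 0 + -16*i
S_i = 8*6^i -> [8, 48, 288, 1728, 10368]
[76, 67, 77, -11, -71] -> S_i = Random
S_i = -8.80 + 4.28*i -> [-8.8, -4.52, -0.24, 4.04, 8.32]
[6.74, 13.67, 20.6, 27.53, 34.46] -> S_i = 6.74 + 6.93*i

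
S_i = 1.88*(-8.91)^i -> [1.88, -16.75, 149.25, -1329.81, 11848.64]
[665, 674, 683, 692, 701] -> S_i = 665 + 9*i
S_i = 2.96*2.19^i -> [2.96, 6.48, 14.2, 31.09, 68.09]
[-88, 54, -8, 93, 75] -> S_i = Random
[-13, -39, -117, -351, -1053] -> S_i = -13*3^i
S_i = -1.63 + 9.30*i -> [-1.63, 7.67, 16.97, 26.27, 35.57]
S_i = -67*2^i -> [-67, -134, -268, -536, -1072]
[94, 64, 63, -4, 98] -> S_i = Random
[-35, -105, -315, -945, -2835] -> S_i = -35*3^i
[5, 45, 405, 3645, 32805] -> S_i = 5*9^i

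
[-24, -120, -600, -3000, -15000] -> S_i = -24*5^i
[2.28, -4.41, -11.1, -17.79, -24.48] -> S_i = 2.28 + -6.69*i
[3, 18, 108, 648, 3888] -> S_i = 3*6^i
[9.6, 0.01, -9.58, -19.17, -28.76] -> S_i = 9.60 + -9.59*i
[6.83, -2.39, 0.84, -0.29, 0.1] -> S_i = 6.83*(-0.35)^i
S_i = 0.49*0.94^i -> [0.49, 0.46, 0.43, 0.41, 0.38]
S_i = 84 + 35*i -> [84, 119, 154, 189, 224]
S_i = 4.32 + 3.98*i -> [4.32, 8.3, 12.28, 16.26, 20.24]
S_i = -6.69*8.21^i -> [-6.69, -54.92, -450.93, -3702.16, -30394.76]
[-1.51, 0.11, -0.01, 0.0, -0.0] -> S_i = -1.51*(-0.07)^i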